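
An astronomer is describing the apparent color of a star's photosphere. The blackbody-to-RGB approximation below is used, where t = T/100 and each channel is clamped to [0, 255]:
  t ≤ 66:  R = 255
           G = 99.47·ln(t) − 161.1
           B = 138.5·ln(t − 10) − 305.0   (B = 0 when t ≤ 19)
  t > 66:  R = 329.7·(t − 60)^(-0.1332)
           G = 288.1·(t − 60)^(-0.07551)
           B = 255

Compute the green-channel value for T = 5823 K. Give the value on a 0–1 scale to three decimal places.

t = 5823/100 = 58.23; the t ≤ 66 branch applies.
G = 99.47·ln 58.23 − 161.1 = 99.47·4.0644 − 161.1 = 243.186.
On a 0–1 scale: 243.186/255 = 0.9537 → 0.954.

0.954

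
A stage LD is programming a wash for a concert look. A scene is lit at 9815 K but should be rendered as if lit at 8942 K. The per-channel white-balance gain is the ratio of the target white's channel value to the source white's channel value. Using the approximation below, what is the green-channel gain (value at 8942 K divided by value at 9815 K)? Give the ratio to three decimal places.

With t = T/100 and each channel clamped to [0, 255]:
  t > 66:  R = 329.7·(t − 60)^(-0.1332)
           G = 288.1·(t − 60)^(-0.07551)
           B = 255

1.020

At 9815 K (t = 98.15):
  G = 288.1·(98.15 − 60)^(-0.07551) = 288.1·38.15^(-0.07551) = 288.1·0.75959 = 218.839.
At 8942 K (t = 89.42):
  G = 288.1·(89.42 − 60)^(-0.07551) = 288.1·29.42^(-0.07551) = 288.1·0.77465 = 223.175.
Gain = 223.175 / 218.839 = 1.0198 → 1.020.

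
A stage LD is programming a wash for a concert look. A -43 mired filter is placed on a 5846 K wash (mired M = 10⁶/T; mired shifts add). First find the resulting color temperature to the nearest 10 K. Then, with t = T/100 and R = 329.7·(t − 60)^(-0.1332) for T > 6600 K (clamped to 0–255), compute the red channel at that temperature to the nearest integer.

M_in = 10⁶/5846 = 171.06; M_out = 171.06 + (-43) = 128.06.
T_out = 10⁶/128.06 = 7809.0 K → 7810 K; t = 78.1.
R = 329.7·(78.1 − 60)^(-0.1332) = 329.7·18.1^(-0.1332) = 329.7·0.67995 = 224.180.
Rounded: 224.

224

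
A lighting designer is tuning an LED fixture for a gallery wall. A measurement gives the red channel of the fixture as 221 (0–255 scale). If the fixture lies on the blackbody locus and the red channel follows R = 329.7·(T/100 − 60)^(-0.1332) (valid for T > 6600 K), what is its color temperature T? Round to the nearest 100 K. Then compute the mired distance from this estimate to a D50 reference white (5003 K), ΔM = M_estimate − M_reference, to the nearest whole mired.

-75 mireds

(t − 60)^(-0.1332) = 221/329.7 = 0.67031.
t − 60 = 0.67031^(1/-0.1332) = 0.67031^(-7.508) = 20.149, so t = 80.149.
T = 100·t = 8015 K → 8000 K to the nearest 100 K.
M_estimate = 10⁶/8000 = 125.00; M_reference = 10⁶/5003 = 199.88.
ΔM = 125.00 − 199.88 = -74.88 → -75 mireds.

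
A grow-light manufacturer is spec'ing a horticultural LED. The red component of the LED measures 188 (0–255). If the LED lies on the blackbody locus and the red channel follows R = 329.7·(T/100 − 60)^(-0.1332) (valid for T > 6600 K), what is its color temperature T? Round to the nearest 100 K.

(t − 60)^(-0.1332) = 188/329.7 = 0.57022.
t − 60 = 0.57022^(1/-0.1332) = 0.57022^(-7.508) = 67.848, so t = 127.848.
T = 100·t = 12785 K → 12800 K to the nearest 100 K.

12800 K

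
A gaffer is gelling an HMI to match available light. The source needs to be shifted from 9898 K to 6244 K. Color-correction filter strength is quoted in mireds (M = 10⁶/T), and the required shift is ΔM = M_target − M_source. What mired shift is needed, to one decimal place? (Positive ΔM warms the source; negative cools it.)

+59.1 mireds

M_source = 10⁶/9898 = 101.031; M_target = 10⁶/6244 = 160.154.
ΔM = 160.154 − 101.031 = 59.123 → +59.1 mireds, a warming shift.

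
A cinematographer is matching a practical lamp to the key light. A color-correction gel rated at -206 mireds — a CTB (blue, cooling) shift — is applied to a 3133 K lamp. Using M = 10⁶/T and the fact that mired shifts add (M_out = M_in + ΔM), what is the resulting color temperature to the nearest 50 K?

8850 K

M_in = 10⁶/3133 = 319.18 mireds.
M_out = 319.18 + (-206) = 113.18 mireds.
T_out = 10⁶/113.18 = 8835.3 K → 8850 K.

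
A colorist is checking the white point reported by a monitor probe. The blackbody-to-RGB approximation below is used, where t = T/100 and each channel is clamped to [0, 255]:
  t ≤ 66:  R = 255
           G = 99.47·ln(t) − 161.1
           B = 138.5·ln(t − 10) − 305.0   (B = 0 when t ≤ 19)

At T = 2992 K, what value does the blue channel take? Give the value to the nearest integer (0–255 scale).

t = 2992/100 = 29.92; the t ≤ 66 branch applies.
B = 138.5·ln(29.92 − 10) − 305.0 = 138.5·ln 19.92 − 305.0 = 138.5·2.9917 − 305.0 = 109.354.
Rounded: 109.

109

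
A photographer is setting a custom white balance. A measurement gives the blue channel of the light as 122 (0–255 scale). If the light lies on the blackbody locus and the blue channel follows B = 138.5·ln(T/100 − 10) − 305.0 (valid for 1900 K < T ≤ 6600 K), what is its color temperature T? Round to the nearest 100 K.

ln(t − 10) = (122 + 305.0) / 138.5 = 3.0830.
t − 10 = e^3.0830 = 21.824, so t = 31.824.
T = 100·t = 3182 K → 3200 K to the nearest 100 K.

3200 K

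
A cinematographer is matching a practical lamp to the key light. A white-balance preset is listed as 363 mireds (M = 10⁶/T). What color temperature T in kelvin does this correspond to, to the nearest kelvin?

2755 K

T = 10⁶ / 363 = 2754.82 K → 2755 K.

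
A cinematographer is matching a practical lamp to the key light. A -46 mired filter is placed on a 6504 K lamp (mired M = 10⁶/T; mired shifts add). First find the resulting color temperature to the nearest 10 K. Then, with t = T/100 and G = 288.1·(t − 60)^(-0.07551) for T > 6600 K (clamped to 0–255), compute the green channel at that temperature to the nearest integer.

M_in = 10⁶/6504 = 153.75; M_out = 153.75 + (-46) = 107.75.
T_out = 10⁶/107.75 = 9280.6 K → 9280 K; t = 92.8.
G = 288.1·(92.8 − 60)^(-0.07551) = 288.1·32.8^(-0.07551) = 288.1·0.76831 = 221.350.
Rounded: 221.

221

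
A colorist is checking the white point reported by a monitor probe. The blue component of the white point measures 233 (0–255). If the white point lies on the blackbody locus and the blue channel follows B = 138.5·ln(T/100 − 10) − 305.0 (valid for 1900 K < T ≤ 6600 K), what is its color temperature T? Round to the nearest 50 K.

ln(t − 10) = (233 + 305.0) / 138.5 = 3.8845.
t − 10 = e^3.8845 = 48.641, so t = 58.641.
T = 100·t = 5864 K → 5850 K to the nearest 50 K.

5850 K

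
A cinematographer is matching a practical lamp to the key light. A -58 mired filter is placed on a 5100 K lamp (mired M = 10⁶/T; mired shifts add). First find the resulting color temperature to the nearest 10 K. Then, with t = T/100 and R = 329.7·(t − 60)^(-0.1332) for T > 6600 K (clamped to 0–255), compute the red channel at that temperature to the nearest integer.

236

M_in = 10⁶/5100 = 196.08; M_out = 196.08 + (-58) = 138.08.
T_out = 10⁶/138.08 = 7242.3 K → 7240 K; t = 72.4.
R = 329.7·(72.4 − 60)^(-0.1332) = 329.7·12.4^(-0.1332) = 329.7·0.71508 = 235.763.
Rounded: 236.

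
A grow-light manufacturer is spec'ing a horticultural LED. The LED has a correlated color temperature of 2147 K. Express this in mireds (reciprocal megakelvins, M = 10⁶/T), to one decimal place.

465.8 mireds

M = 10⁶ / 2147 = 465.766 → 465.8 mireds.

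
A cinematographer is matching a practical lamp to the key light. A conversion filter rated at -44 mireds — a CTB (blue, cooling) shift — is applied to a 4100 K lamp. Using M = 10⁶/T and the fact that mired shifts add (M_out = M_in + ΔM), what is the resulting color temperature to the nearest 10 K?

5000 K

M_in = 10⁶/4100 = 243.90 mireds.
M_out = 243.90 + (-44) = 199.90 mireds.
T_out = 10⁶/199.90 = 5002.4 K → 5000 K.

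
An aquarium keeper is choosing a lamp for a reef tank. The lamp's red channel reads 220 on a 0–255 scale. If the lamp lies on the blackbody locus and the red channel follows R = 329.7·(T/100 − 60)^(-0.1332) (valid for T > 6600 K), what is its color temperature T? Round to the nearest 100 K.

8100 K

(t − 60)^(-0.1332) = 220/329.7 = 0.66727.
t − 60 = 0.66727^(1/-0.1332) = 0.66727^(-7.508) = 20.847, so t = 80.847.
T = 100·t = 8085 K → 8100 K to the nearest 100 K.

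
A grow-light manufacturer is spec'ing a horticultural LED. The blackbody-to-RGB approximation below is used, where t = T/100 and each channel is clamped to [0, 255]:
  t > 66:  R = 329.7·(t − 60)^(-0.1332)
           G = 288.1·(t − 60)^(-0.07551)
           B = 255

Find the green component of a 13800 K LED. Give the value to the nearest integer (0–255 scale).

207

t = 13800/100 = 138; the t > 66 branch applies.
G = 288.1·(138 − 60)^(-0.07551) = 288.1·78^(-0.07551) = 288.1·0.71966 = 207.334.
Rounded: 207.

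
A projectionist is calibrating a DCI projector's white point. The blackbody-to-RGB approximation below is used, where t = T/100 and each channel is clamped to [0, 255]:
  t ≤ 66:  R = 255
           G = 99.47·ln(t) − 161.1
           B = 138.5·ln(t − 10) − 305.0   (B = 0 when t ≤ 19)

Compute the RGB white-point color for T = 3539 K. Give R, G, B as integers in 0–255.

t = 3539/100 = 35.39; the t ≤ 66 branch applies.
R = 255 by definition for t ≤ 66.
G = 99.47·ln 35.39 − 161.1 = 99.47·3.5664 − 161.1 = 193.653.
B = 138.5·ln(35.39 − 10) − 305.0 = 138.5·ln 25.39 − 305.0 = 138.5·3.2344 − 305.0 = 142.958.
Rounded: (255, 194, 143).

R=255, G=194, B=143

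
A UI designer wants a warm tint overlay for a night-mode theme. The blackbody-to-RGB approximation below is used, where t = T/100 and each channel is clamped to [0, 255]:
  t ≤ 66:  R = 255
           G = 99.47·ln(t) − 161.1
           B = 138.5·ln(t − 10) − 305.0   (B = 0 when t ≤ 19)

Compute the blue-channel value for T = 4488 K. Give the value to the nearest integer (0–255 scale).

t = 4488/100 = 44.88; the t ≤ 66 branch applies.
B = 138.5·ln(44.88 − 10) − 305.0 = 138.5·ln 34.88 − 305.0 = 138.5·3.5519 − 305.0 = 186.940.
Rounded: 187.

187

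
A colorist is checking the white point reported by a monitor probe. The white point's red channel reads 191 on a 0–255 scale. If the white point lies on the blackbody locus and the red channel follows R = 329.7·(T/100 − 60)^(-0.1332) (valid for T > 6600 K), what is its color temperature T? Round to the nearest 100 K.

(t − 60)^(-0.1332) = 191/329.7 = 0.57931.
t − 60 = 0.57931^(1/-0.1332) = 0.57931^(-7.508) = 60.245, so t = 120.245.
T = 100·t = 12025 K → 12000 K to the nearest 100 K.

12000 K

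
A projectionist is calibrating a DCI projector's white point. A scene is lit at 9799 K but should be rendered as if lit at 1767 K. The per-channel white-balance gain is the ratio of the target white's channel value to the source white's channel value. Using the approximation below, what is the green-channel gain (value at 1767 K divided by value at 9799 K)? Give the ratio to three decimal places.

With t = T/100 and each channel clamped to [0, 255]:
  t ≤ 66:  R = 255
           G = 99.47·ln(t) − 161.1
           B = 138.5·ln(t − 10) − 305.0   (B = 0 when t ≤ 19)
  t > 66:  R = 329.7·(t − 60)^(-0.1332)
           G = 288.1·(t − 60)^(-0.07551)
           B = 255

0.569

At 9799 K (t = 97.99):
  G = 288.1·(97.99 − 60)^(-0.07551) = 288.1·37.99^(-0.07551) = 288.1·0.75983 = 218.908.
At 1767 K (t = 17.67):
  G = 99.47·ln 17.67 − 161.1 = 99.47·2.8719 − 161.1 = 124.565.
Gain = 124.565 / 218.908 = 0.5690 → 0.569.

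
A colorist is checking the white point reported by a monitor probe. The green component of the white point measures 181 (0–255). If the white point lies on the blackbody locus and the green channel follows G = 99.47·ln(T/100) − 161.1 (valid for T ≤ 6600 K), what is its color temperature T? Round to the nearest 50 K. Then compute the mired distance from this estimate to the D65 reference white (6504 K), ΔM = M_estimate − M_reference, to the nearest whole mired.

ln t = (181 + 161.1) / 99.47 = 3.4392.
t = e^3.4392 = 31.163.
T = 100·t = 3116 K → 3100 K to the nearest 50 K.
M_estimate = 10⁶/3100 = 322.58; M_reference = 10⁶/6504 = 153.75.
ΔM = 322.58 − 153.75 = 168.83 → +169 mireds.

+169 mireds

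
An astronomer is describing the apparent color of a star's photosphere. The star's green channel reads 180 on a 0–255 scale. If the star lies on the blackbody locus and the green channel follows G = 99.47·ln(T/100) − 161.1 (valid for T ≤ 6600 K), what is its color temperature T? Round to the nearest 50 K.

3100 K

ln t = (180 + 161.1) / 99.47 = 3.4292.
t = e^3.4292 = 30.851.
T = 100·t = 3085 K → 3100 K to the nearest 50 K.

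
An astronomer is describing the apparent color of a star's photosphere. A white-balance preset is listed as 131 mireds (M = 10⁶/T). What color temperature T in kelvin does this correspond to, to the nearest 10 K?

7630 K

T = 10⁶ / 131 = 7633.59 K → 7630 K.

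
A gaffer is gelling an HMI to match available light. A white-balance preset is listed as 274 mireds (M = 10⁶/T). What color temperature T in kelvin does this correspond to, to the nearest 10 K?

T = 10⁶ / 274 = 3649.64 K → 3650 K.

3650 K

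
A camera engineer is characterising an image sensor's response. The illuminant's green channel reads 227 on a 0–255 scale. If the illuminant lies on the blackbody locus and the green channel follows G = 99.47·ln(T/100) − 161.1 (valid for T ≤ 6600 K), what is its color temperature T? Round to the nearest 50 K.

4950 K

ln t = (227 + 161.1) / 99.47 = 3.9017.
t = e^3.9017 = 49.485.
T = 100·t = 4949 K → 4950 K to the nearest 50 K.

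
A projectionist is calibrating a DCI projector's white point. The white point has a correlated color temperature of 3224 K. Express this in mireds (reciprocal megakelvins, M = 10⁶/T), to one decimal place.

M = 10⁶ / 3224 = 310.174 → 310.2 mireds.

310.2 mireds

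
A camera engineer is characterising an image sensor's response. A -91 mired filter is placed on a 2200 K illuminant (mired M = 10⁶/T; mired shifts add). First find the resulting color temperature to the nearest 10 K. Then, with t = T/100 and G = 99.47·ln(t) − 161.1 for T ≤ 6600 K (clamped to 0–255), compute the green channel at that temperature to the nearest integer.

M_in = 10⁶/2200 = 454.55; M_out = 454.55 + (-91) = 363.55.
T_out = 10⁶/363.55 = 2750.7 K → 2750 K; t = 27.5.
G = 99.47·ln 27.5 − 161.1 = 99.47·3.3142 − 161.1 = 168.562.
Rounded: 169.

169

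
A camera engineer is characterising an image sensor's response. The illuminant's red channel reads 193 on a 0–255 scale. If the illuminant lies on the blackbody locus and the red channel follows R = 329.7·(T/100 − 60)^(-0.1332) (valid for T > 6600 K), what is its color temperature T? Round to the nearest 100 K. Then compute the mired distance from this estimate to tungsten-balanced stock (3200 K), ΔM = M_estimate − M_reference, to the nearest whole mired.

-226 mireds

(t − 60)^(-0.1332) = 193/329.7 = 0.58538.
t − 60 = 0.58538^(1/-0.1332) = 0.58538^(-7.508) = 55.713, so t = 115.713.
T = 100·t = 11571 K → 11600 K to the nearest 100 K.
M_estimate = 10⁶/11600 = 86.21; M_reference = 10⁶/3200 = 312.50.
ΔM = 86.21 − 312.50 = -226.29 → -226 mireds.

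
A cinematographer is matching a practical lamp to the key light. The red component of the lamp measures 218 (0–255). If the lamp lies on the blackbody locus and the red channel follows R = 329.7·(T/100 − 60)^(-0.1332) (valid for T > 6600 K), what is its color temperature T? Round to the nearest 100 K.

8200 K

(t − 60)^(-0.1332) = 218/329.7 = 0.66121.
t − 60 = 0.66121^(1/-0.1332) = 0.66121^(-7.508) = 22.326, so t = 82.326.
T = 100·t = 8233 K → 8200 K to the nearest 100 K.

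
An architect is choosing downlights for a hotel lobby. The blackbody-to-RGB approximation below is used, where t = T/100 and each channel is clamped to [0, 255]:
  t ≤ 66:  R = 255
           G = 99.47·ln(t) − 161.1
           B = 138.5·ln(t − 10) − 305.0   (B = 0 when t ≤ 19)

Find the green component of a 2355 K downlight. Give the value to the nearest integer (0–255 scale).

153

t = 2355/100 = 23.55; the t ≤ 66 branch applies.
G = 99.47·ln 23.55 − 161.1 = 99.47·3.1591 − 161.1 = 153.138.
Rounded: 153.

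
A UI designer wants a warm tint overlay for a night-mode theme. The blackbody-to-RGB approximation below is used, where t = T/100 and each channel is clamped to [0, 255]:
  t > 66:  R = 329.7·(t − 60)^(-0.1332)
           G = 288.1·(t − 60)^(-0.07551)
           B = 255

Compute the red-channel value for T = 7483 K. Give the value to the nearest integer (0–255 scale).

t = 7483/100 = 74.83; the t > 66 branch applies.
R = 329.7·(74.83 − 60)^(-0.1332) = 329.7·14.83^(-0.1332) = 329.7·0.69824 = 230.209.
Rounded: 230.

230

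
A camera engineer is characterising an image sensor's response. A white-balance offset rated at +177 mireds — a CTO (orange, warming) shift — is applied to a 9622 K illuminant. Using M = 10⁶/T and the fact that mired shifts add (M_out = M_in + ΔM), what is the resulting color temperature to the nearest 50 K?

3550 K

M_in = 10⁶/9622 = 103.93 mireds.
M_out = 103.93 + (+177) = 280.93 mireds.
T_out = 10⁶/280.93 = 3559.6 K → 3550 K.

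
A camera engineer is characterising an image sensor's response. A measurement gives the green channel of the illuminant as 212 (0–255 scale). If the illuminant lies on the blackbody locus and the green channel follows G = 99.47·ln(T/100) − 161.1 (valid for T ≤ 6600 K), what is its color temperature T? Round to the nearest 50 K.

ln t = (212 + 161.1) / 99.47 = 3.7509.
t = e^3.7509 = 42.559.
T = 100·t = 4256 K → 4250 K to the nearest 50 K.

4250 K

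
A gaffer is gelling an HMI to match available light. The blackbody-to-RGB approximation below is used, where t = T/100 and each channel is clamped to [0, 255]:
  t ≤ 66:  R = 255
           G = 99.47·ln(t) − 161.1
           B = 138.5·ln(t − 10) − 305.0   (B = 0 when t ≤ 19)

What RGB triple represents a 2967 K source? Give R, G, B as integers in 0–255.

t = 2967/100 = 29.67; the t ≤ 66 branch applies.
R = 255 by definition for t ≤ 66.
G = 99.47·ln 29.67 − 161.1 = 99.47·3.3901 − 161.1 = 176.117.
B = 138.5·ln(29.67 − 10) − 305.0 = 138.5·ln 19.67 − 305.0 = 138.5·2.9791 − 305.0 = 107.605.
Rounded: (255, 176, 108).

R=255, G=176, B=108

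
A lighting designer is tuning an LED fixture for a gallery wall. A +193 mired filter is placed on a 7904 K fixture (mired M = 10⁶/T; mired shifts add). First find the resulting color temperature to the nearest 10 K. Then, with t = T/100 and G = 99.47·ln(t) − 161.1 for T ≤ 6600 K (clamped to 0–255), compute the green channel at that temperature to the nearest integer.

181

M_in = 10⁶/7904 = 126.52; M_out = 126.52 + (+193) = 319.52.
T_out = 10⁶/319.52 = 3129.7 K → 3130 K; t = 31.3.
G = 99.47·ln 31.3 − 161.1 = 99.47·3.4436 − 161.1 = 181.437.
Rounded: 181.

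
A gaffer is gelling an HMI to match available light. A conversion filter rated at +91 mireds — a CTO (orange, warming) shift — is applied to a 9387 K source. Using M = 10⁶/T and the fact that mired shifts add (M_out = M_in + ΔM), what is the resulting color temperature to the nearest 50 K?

5050 K

M_in = 10⁶/9387 = 106.53 mireds.
M_out = 106.53 + (+91) = 197.53 mireds.
T_out = 10⁶/197.53 = 5062.5 K → 5050 K.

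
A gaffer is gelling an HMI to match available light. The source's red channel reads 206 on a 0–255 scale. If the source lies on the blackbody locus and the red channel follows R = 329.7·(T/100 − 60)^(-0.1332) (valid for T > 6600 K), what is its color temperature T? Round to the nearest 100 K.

(t − 60)^(-0.1332) = 206/329.7 = 0.62481.
t − 60 = 0.62481^(1/-0.1332) = 0.62481^(-7.508) = 34.152, so t = 94.152.
T = 100·t = 9415 K → 9400 K to the nearest 100 K.

9400 K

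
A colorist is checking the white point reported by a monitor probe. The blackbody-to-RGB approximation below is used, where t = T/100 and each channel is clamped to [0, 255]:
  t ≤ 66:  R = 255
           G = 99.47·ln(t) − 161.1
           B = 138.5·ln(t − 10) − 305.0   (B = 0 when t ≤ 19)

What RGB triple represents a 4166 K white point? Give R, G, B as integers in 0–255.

t = 4166/100 = 41.66; the t ≤ 66 branch applies.
R = 255 by definition for t ≤ 66.
G = 99.47·ln 41.66 − 161.1 = 99.47·3.7295 − 161.1 = 209.877.
B = 138.5·ln(41.66 − 10) − 305.0 = 138.5·ln 31.66 − 305.0 = 138.5·3.4551 − 305.0 = 173.525.
Rounded: (255, 210, 174).

R=255, G=210, B=174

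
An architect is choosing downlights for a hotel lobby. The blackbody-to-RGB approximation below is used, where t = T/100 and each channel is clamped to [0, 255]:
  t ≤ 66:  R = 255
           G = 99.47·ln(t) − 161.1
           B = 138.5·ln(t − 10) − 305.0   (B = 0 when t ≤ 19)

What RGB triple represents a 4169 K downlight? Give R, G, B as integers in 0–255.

R=255, G=210, B=174

t = 4169/100 = 41.69; the t ≤ 66 branch applies.
R = 255 by definition for t ≤ 66.
G = 99.47·ln 41.69 − 161.1 = 99.47·3.7303 − 161.1 = 209.949.
B = 138.5·ln(41.69 − 10) − 305.0 = 138.5·ln 31.69 − 305.0 = 138.5·3.4560 − 305.0 = 173.656.
Rounded: (255, 210, 174).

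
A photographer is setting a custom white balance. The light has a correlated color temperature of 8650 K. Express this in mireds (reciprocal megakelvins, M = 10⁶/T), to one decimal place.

M = 10⁶ / 8650 = 115.607 → 115.6 mireds.

115.6 mireds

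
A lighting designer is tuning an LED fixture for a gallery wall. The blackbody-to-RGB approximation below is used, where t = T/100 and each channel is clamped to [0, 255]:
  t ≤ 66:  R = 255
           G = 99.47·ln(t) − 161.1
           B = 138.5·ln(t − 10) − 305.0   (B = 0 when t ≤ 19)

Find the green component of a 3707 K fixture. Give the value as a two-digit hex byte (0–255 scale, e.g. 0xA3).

t = 3707/100 = 37.07; the t ≤ 66 branch applies.
G = 99.47·ln 37.07 − 161.1 = 99.47·3.6128 − 161.1 = 198.266.
Rounded: 198; in hex, 0xC6.

0xC6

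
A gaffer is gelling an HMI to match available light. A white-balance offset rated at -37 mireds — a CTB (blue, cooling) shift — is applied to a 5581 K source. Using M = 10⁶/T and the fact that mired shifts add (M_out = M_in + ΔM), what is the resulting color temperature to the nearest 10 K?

M_in = 10⁶/5581 = 179.18 mireds.
M_out = 179.18 + (-37) = 142.18 mireds.
T_out = 10⁶/142.18 = 7033.4 K → 7030 K.

7030 K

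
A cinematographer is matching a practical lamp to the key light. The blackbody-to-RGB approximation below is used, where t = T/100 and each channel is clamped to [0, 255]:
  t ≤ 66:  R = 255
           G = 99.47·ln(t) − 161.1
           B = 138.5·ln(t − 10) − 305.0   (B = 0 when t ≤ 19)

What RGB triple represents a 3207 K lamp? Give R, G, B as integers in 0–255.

R=255, G=184, B=124

t = 3207/100 = 32.07; the t ≤ 66 branch applies.
R = 255 by definition for t ≤ 66.
G = 99.47·ln 32.07 − 161.1 = 99.47·3.4679 − 161.1 = 183.854.
B = 138.5·ln(32.07 − 10) − 305.0 = 138.5·ln 22.07 − 305.0 = 138.5·3.0942 − 305.0 = 123.549.
Rounded: (255, 184, 124).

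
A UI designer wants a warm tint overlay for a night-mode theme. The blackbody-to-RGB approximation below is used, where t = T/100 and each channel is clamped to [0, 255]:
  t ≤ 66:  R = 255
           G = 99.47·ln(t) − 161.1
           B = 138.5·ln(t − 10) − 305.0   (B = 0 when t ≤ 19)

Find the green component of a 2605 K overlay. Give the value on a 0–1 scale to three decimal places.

0.640

t = 2605/100 = 26.05; the t ≤ 66 branch applies.
G = 99.47·ln 26.05 − 161.1 = 99.47·3.2600 − 161.1 = 163.174.
On a 0–1 scale: 163.174/255 = 0.6399 → 0.640.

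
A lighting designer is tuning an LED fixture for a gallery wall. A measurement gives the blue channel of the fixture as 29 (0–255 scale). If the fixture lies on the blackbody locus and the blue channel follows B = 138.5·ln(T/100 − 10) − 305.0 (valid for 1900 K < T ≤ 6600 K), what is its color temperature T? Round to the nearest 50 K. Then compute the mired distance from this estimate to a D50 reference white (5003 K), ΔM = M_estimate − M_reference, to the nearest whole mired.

ln(t − 10) = (29 + 305.0) / 138.5 = 2.4116.
t − 10 = e^2.4116 = 11.151, so t = 21.151.
T = 100·t = 2115 K → 2100 K to the nearest 50 K.
M_estimate = 10⁶/2100 = 476.19; M_reference = 10⁶/5003 = 199.88.
ΔM = 476.19 − 199.88 = 276.31 → +276 mireds.

+276 mireds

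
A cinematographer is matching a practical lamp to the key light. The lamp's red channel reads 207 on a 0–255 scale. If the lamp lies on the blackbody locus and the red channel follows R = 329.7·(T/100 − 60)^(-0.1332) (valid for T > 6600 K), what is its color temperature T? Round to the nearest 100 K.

(t − 60)^(-0.1332) = 207/329.7 = 0.62784.
t − 60 = 0.62784^(1/-0.1332) = 0.62784^(-7.508) = 32.933, so t = 92.933.
T = 100·t = 9293 K → 9300 K to the nearest 100 K.

9300 K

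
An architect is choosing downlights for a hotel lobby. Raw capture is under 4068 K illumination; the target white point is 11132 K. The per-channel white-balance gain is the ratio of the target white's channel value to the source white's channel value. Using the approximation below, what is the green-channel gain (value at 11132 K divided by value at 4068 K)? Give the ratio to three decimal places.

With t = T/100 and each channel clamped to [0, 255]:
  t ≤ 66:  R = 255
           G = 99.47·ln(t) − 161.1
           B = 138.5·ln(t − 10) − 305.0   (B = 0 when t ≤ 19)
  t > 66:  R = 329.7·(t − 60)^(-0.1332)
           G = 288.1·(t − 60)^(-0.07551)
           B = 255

At 4068 K (t = 40.68):
  G = 99.47·ln 40.68 − 161.1 = 99.47·3.7057 − 161.1 = 207.510.
At 11132 K (t = 111.32):
  G = 288.1·(111.32 − 60)^(-0.07551) = 288.1·51.32^(-0.07551) = 288.1·0.74277 = 213.993.
Gain = 213.993 / 207.510 = 1.0312 → 1.031.

1.031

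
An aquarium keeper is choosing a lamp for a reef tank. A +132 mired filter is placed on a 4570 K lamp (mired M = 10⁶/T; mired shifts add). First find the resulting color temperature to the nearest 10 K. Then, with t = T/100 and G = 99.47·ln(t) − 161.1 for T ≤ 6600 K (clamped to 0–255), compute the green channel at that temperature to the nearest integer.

M_in = 10⁶/4570 = 218.82; M_out = 218.82 + (+132) = 350.82.
T_out = 10⁶/350.82 = 2850.5 K → 2850 K; t = 28.5.
G = 99.47·ln 28.5 − 161.1 = 99.47·3.3499 − 161.1 = 172.115.
Rounded: 172.

172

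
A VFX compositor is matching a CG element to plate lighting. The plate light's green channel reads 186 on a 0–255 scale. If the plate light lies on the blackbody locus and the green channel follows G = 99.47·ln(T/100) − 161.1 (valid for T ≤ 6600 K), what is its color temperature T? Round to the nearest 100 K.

ln t = (186 + 161.1) / 99.47 = 3.4895.
t = e^3.4895 = 32.769.
T = 100·t = 3277 K → 3300 K to the nearest 100 K.

3300 K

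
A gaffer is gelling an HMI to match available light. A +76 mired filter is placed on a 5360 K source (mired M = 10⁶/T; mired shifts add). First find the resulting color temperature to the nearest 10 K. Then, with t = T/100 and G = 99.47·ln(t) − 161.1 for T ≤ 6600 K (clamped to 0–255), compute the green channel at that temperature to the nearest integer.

M_in = 10⁶/5360 = 186.57; M_out = 186.57 + (+76) = 262.57.
T_out = 10⁶/262.57 = 3808.5 K → 3810 K; t = 38.1.
G = 99.47·ln 38.1 − 161.1 = 99.47·3.6402 − 161.1 = 200.992.
Rounded: 201.

201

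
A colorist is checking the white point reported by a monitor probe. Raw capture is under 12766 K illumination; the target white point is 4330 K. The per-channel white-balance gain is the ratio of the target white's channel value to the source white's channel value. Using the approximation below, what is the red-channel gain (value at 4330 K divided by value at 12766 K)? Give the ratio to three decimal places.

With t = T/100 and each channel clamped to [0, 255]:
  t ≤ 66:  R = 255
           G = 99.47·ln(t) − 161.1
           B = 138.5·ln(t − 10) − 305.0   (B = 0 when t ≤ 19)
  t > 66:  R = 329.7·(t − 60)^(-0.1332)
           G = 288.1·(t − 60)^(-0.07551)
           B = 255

1.356

At 12766 K (t = 127.66):
  R = 329.7·(127.66 − 60)^(-0.1332) = 329.7·67.66^(-0.1332) = 329.7·0.57043 = 188.070.
At 4330 K (t = 43.3):
  R = 255 by definition for t ≤ 66.
Gain = 255.000 / 188.070 = 1.3559 → 1.356.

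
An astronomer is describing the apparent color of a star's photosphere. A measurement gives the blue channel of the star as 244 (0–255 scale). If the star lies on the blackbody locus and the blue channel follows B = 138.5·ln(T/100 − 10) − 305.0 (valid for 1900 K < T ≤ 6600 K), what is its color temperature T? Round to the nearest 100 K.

ln(t − 10) = (244 + 305.0) / 138.5 = 3.9639.
t − 10 = e^3.9639 = 52.662, so t = 62.662.
T = 100·t = 6266 K → 6300 K to the nearest 100 K.

6300 K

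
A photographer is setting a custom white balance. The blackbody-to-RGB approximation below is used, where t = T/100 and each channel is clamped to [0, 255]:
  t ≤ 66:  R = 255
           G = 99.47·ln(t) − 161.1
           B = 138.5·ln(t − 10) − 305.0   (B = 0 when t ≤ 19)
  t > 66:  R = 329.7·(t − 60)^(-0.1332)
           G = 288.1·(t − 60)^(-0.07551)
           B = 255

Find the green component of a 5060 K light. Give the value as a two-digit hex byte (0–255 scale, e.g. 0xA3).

0xE5

t = 5060/100 = 50.6; the t ≤ 66 branch applies.
G = 99.47·ln 50.6 − 161.1 = 99.47·3.9240 − 161.1 = 229.215.
Rounded: 229; in hex, 0xE5.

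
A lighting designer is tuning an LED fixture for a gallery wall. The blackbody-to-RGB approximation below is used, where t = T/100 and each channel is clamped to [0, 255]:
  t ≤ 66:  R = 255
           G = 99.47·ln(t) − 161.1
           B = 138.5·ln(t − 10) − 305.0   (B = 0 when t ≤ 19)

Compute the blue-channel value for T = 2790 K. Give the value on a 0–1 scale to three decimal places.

0.371

t = 2790/100 = 27.9; the t ≤ 66 branch applies.
B = 138.5·ln(27.9 − 10) − 305.0 = 138.5·ln 17.9 − 305.0 = 138.5·2.8848 − 305.0 = 94.545.
On a 0–1 scale: 94.545/255 = 0.3708 → 0.371.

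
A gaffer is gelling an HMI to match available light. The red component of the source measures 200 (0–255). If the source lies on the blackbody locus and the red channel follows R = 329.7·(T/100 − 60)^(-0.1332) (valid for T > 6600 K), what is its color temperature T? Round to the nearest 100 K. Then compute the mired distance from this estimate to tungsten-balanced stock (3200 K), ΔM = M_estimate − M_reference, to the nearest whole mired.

-215 mireds

(t − 60)^(-0.1332) = 200/329.7 = 0.60661.
t − 60 = 0.60661^(1/-0.1332) = 0.60661^(-7.508) = 42.638, so t = 102.638.
T = 100·t = 10264 K → 10300 K to the nearest 100 K.
M_estimate = 10⁶/10300 = 97.09; M_reference = 10⁶/3200 = 312.50.
ΔM = 97.09 − 312.50 = -215.41 → -215 mireds.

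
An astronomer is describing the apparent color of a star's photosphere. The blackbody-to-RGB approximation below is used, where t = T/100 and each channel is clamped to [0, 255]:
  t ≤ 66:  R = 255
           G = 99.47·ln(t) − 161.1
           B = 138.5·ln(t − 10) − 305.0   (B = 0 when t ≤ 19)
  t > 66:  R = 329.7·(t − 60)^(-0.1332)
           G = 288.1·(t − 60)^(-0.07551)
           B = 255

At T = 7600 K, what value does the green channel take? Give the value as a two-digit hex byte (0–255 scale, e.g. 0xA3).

0xEA

t = 7600/100 = 76; the t > 66 branch applies.
G = 288.1·(76 − 60)^(-0.07551) = 288.1·16^(-0.07551) = 288.1·0.81110 = 233.679.
Rounded: 234; in hex, 0xEA.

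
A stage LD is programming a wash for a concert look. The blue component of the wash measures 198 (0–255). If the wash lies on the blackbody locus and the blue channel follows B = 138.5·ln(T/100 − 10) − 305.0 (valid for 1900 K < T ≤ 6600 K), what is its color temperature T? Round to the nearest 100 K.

4800 K

ln(t − 10) = (198 + 305.0) / 138.5 = 3.6318.
t − 10 = e^3.6318 = 37.780, so t = 47.780.
T = 100·t = 4778 K → 4800 K to the nearest 100 K.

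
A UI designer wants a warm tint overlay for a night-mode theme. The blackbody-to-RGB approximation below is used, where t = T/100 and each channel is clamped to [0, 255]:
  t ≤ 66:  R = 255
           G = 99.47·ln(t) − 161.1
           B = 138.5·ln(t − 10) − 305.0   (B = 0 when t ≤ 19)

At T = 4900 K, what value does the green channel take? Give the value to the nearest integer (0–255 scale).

t = 4900/100 = 49; the t ≤ 66 branch applies.
G = 99.47·ln 49 − 161.1 = 99.47·3.8918 − 161.1 = 226.019.
Rounded: 226.

226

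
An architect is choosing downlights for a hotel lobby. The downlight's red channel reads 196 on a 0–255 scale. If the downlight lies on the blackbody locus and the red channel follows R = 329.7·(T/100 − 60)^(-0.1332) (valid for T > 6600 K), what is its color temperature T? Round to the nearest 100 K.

11000 K

(t − 60)^(-0.1332) = 196/329.7 = 0.59448.
t − 60 = 0.59448^(1/-0.1332) = 0.59448^(-7.508) = 49.621, so t = 109.621.
T = 100·t = 10962 K → 11000 K to the nearest 100 K.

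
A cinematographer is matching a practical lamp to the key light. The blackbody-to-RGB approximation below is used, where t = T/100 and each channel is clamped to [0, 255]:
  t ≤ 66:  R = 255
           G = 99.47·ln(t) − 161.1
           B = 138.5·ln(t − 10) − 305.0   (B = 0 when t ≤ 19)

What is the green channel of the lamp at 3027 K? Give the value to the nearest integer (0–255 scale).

t = 3027/100 = 30.27; the t ≤ 66 branch applies.
G = 99.47·ln 30.27 − 161.1 = 99.47·3.4102 − 161.1 = 178.108.
Rounded: 178.

178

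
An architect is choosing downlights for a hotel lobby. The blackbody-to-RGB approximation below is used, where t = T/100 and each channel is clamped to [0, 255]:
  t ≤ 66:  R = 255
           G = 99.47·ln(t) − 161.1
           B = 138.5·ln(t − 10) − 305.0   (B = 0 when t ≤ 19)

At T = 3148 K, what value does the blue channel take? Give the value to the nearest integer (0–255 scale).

120

t = 3148/100 = 31.48; the t ≤ 66 branch applies.
B = 138.5·ln(31.48 − 10) − 305.0 = 138.5·ln 21.48 − 305.0 = 138.5·3.0671 − 305.0 = 119.796.
Rounded: 120.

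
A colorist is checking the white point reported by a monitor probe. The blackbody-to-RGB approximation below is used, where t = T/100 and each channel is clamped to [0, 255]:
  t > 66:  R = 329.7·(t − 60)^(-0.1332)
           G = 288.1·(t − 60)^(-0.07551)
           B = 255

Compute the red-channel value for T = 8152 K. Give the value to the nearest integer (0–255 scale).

219

t = 8152/100 = 81.52; the t > 66 branch applies.
R = 329.7·(81.52 − 60)^(-0.1332) = 329.7·21.52^(-0.1332) = 329.7·0.66445 = 219.071.
Rounded: 219.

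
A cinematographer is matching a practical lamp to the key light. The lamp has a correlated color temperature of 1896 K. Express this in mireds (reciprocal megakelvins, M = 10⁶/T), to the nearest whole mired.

M = 10⁶ / 1896 = 527.426 → 527 mireds.

527 mireds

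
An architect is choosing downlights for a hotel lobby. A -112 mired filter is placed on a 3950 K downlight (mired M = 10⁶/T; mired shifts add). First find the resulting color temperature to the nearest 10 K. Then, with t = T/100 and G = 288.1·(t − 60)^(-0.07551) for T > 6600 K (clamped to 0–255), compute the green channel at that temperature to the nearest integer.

M_in = 10⁶/3950 = 253.16; M_out = 253.16 + (-112) = 141.16.
T_out = 10⁶/141.16 = 7083.9 K → 7080 K; t = 70.8.
G = 288.1·(70.8 − 60)^(-0.07551) = 288.1·10.8^(-0.07551) = 288.1·0.83554 = 240.718.
Rounded: 241.

241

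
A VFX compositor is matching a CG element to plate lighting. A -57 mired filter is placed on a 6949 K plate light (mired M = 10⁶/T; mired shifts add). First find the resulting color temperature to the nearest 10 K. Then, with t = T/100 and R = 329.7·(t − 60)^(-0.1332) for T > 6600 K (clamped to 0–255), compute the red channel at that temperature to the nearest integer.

M_in = 10⁶/6949 = 143.91; M_out = 143.91 + (-57) = 86.91.
T_out = 10⁶/86.91 = 11506.7 K → 11510 K; t = 115.1.
R = 329.7·(115.1 − 60)^(-0.1332) = 329.7·55.1^(-0.1332) = 329.7·0.58624 = 193.285.
Rounded: 193.

193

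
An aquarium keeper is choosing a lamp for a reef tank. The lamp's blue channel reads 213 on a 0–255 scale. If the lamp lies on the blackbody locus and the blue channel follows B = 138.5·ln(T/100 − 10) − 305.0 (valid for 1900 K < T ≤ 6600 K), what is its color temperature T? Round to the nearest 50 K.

5200 K

ln(t − 10) = (213 + 305.0) / 138.5 = 3.7401.
t − 10 = e^3.7401 = 42.101, so t = 52.101.
T = 100·t = 5210 K → 5200 K to the nearest 50 K.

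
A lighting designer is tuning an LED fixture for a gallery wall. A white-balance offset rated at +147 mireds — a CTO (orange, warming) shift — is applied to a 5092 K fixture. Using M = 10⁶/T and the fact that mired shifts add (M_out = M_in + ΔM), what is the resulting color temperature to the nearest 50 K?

M_in = 10⁶/5092 = 196.39 mireds.
M_out = 196.39 + (+147) = 343.39 mireds.
T_out = 10⁶/343.39 = 2912.2 K → 2900 K.

2900 K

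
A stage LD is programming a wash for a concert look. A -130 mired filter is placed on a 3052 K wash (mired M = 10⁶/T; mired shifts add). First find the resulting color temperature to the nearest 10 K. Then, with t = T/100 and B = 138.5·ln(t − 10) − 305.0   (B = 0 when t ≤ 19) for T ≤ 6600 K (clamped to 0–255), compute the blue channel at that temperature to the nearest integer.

M_in = 10⁶/3052 = 327.65; M_out = 327.65 + (-130) = 197.65.
T_out = 10⁶/197.65 = 5059.3 K → 5060 K; t = 50.6.
B = 138.5·ln(50.6 − 10) − 305.0 = 138.5·ln 40.6 − 305.0 = 138.5·3.7038 − 305.0 = 207.972.
Rounded: 208.

208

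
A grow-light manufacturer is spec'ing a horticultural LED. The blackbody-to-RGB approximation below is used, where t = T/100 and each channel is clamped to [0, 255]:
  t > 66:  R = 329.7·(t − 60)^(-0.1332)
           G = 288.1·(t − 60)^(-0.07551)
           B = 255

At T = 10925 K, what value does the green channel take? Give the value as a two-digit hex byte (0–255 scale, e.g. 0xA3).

t = 10925/100 = 109.25; the t > 66 branch applies.
G = 288.1·(109.25 − 60)^(-0.07551) = 288.1·49.25^(-0.07551) = 288.1·0.74509 = 214.659.
Rounded: 215; in hex, 0xD7.

0xD7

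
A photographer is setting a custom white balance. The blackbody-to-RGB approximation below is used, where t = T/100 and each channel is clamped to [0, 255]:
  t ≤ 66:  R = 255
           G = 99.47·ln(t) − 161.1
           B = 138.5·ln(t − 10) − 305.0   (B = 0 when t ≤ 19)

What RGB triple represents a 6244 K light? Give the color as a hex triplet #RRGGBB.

#FFFAF3

t = 6244/100 = 62.44; the t ≤ 66 branch applies.
R = 255 by definition for t ≤ 66.
G = 99.47·ln 62.44 − 161.1 = 99.47·4.1342 − 161.1 = 250.129.
B = 138.5·ln(62.44 − 10) − 305.0 = 138.5·ln 52.44 − 305.0 = 138.5·3.9597 − 305.0 = 243.414.
Rounded: (255, 250, 243).
In hex: #FFFAF3.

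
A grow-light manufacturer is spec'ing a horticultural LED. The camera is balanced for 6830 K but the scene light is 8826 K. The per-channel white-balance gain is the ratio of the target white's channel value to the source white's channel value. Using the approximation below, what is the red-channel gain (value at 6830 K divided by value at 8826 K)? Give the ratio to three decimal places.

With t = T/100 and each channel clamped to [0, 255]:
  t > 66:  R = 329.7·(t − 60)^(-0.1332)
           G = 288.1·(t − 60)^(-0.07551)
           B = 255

At 8826 K (t = 88.26):
  R = 329.7·(88.26 − 60)^(-0.1332) = 329.7·28.26^(-0.1332) = 329.7·0.64077 = 211.263.
At 6830 K (t = 68.3):
  R = 329.7·(68.3 − 60)^(-0.1332) = 329.7·8.3^(-0.1332) = 329.7·0.75436 = 248.713.
Gain = 248.713 / 211.263 = 1.1773 → 1.177.

1.177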